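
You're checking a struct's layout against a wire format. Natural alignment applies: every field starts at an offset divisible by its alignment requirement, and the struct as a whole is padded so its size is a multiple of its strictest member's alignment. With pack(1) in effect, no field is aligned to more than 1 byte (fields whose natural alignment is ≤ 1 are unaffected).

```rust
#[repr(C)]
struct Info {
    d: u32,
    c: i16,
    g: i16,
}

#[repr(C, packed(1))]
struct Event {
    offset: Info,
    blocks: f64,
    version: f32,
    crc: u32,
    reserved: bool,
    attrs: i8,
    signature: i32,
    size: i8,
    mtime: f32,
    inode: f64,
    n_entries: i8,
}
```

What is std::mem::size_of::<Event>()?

44 bytes

Info: d at 0 (size 4, align 4) → ends 4; c at 4 (size 2, align 2) → ends 6; g at 6 (size 2, align 2) → ends 8; total 8 bytes, alignment 4
offset at 0 (size 8, align 1) → ends 8
blocks at 8 (size 8, align 1) → ends 16
version at 16 (size 4, align 1) → ends 20
crc at 20 (size 4, align 1) → ends 24
reserved at 24 (size 1, align 1) → ends 25
attrs at 25 (size 1, align 1) → ends 26
signature at 26 (size 4, align 1) → ends 30
size at 30 (size 1, align 1) → ends 31
mtime at 31 (size 4, align 1) → ends 35
inode at 35 (size 8, align 1) → ends 43
n_entries at 43 (size 1, align 1) → ends 44
total 44 bytes, alignment 1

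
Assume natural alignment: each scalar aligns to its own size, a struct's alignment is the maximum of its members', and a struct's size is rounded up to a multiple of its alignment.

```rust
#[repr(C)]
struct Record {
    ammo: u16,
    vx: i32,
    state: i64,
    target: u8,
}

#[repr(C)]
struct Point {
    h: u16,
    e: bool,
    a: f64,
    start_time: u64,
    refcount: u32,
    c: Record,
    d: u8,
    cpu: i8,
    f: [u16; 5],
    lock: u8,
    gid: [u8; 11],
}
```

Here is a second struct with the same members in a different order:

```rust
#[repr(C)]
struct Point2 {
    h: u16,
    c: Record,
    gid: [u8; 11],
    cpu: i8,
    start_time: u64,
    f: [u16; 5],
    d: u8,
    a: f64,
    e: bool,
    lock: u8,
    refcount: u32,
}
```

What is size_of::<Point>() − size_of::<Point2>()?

Record: ammo at 0 (size 2, align 2) → ends 2; pad 2 to align 4 for vx; vx at 4 (size 4, align 4) → ends 8; state at 8 (size 8, align 8) → ends 16; target at 16 (size 1, align 1) → ends 17; tail pad 7 to reach multiple of 8; total 24 bytes, alignment 8
h at 0 (size 2, align 2) → ends 2
e at 2 (size 1, align 1) → ends 3
pad 5 to align 8 for a
a at 8 (size 8, align 8) → ends 16
start_time at 16 (size 8, align 8) → ends 24
refcount at 24 (size 4, align 4) → ends 28
pad 4 to align 8 for c
c at 32 (size 24, align 8) → ends 56
d at 56 (size 1, align 1) → ends 57
cpu at 57 (size 1, align 1) → ends 58
f at 58 (size 10, align 2) → ends 68
lock at 68 (size 1, align 1) → ends 69
gid at 69 (size 11, align 1) → ends 80
total 80 bytes, alignment 8
— Point2 —
h at 0 (size 2, align 2) → ends 2
pad 6 to align 8 for c
c at 8 (size 24, align 8) → ends 32
gid at 32 (size 11, align 1) → ends 43
cpu at 43 (size 1, align 1) → ends 44
pad 4 to align 8 for start_time
start_time at 48 (size 8, align 8) → ends 56
f at 56 (size 10, align 2) → ends 66
d at 66 (size 1, align 1) → ends 67
pad 5 to align 8 for a
a at 72 (size 8, align 8) → ends 80
e at 80 (size 1, align 1) → ends 81
lock at 81 (size 1, align 1) → ends 82
pad 2 to align 4 for refcount
refcount at 84 (size 4, align 4) → ends 88
total 88 bytes, alignment 8
80 − 88 = -8

-8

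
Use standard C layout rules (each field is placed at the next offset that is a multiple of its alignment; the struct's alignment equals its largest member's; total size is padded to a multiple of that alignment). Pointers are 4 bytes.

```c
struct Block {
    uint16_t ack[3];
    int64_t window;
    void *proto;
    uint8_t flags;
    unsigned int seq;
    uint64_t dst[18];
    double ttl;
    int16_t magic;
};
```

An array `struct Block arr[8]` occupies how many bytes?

@0: ack [6B, align 2] → 6
+2 pad (align 8)
@8: window [8B, align 8] → 16
@16: proto [4B, align 4] → 20
@20: flags [1B, align 1] → 21
+3 pad (align 4)
@24: seq [4B, align 4] → 28
+4 pad (align 8)
@32: dst [144B, align 8] → 176
@176: ttl [8B, align 8] → 184
@184: magic [2B, align 2] → 186
+6 tail pad (align 8)
size 192, align 8
array of 8: 8 × 192 = 1536

1536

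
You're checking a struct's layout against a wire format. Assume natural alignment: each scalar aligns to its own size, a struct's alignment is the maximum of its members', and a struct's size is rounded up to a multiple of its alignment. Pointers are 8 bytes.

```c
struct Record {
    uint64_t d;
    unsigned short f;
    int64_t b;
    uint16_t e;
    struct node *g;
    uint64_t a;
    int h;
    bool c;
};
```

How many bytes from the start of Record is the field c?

52

d at 0 (size 8, align 8) → ends 8
f at 8 (size 2, align 2) → ends 10
pad 6 to align 8 for b
b at 16 (size 8, align 8) → ends 24
e at 24 (size 2, align 2) → ends 26
pad 6 to align 8 for g
g at 32 (size 8, align 8) → ends 40
a at 40 (size 8, align 8) → ends 48
h at 48 (size 4, align 4) → ends 52
c at 52 (size 1, align 1) → ends 53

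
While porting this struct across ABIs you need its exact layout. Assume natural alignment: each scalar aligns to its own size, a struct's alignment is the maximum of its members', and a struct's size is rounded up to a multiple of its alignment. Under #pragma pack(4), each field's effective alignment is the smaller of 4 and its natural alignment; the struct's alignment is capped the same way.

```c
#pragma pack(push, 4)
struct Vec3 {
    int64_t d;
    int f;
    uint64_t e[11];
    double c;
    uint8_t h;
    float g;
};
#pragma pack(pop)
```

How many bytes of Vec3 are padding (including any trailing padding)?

3

@0: d [8B, align 4] → 8
@8: f [4B, align 4] → 12
@12: e [88B, align 4] → 100
@100: c [8B, align 4] → 108
@108: h [1B, align 1] → 109
+3 pad (align 4)
@112: g [4B, align 4] → 116
size 116, align 4
data bytes 113, size 116 → padding 3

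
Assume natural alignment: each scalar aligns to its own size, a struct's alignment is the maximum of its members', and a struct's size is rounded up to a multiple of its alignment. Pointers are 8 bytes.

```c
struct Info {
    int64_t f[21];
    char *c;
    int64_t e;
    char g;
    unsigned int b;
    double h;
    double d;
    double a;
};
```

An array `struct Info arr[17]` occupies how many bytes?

@0: f [168B, align 8] → 168
@168: c [8B, align 8] → 176
@176: e [8B, align 8] → 184
@184: g [1B, align 1] → 185
+3 pad (align 4)
@188: b [4B, align 4] → 192
@192: h [8B, align 8] → 200
@200: d [8B, align 8] → 208
@208: a [8B, align 8] → 216
size 216, align 8
array of 17: 17 × 216 = 3672

3672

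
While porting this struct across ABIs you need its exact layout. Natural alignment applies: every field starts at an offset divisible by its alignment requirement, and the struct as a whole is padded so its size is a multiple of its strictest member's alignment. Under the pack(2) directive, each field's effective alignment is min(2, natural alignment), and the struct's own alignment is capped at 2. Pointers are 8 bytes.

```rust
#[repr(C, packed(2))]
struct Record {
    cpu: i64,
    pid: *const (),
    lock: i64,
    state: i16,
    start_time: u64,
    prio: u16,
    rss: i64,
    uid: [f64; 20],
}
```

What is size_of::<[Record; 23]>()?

4692

@0: cpu [8B, align 2] → 8
@8: pid [8B, align 2] → 16
@16: lock [8B, align 2] → 24
@24: state [2B, align 2] → 26
@26: start_time [8B, align 2] → 34
@34: prio [2B, align 2] → 36
@36: rss [8B, align 2] → 44
@44: uid [160B, align 2] → 204
size 204, align 2
array of 23: 23 × 204 = 4692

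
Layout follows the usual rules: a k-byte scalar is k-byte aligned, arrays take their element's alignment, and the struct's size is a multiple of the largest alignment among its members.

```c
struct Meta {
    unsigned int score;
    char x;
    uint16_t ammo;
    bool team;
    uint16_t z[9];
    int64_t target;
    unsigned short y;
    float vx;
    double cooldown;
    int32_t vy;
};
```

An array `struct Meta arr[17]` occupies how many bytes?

0..4  score  (4B, 4-aligned)
4..5  x  (1B, 1-aligned)
5..6  -- padding (1B)
6..8  ammo  (2B, 2-aligned)
8..9  team  (1B, 1-aligned)
9..10  -- padding (1B)
10..28  z  (18B, 2-aligned)
28..32  -- padding (4B)
32..40  target  (8B, 8-aligned)
40..42  y  (2B, 2-aligned)
42..44  -- padding (2B)
44..48  vx  (4B, 4-aligned)
48..56  cooldown  (8B, 8-aligned)
56..60  vy  (4B, 4-aligned)
60..64  -- tail padding (4B)
sizeof = 64, alignof = 8
array of 17: 17 × 64 = 1088

1088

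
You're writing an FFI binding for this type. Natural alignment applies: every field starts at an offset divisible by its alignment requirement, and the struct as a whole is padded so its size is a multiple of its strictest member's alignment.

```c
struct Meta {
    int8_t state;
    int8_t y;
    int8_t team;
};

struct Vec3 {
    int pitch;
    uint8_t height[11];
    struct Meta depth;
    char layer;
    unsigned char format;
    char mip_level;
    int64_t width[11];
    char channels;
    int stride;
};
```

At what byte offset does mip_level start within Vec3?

Meta: state at 0 (size 1, align 1) → ends 1; y at 1 (size 1, align 1) → ends 2; team at 2 (size 1, align 1) → ends 3; total 3 bytes, alignment 1
pitch at 0 (size 4, align 4) → ends 4
height at 4 (size 11, align 1) → ends 15
depth at 15 (size 3, align 1) → ends 18
layer at 18 (size 1, align 1) → ends 19
format at 19 (size 1, align 1) → ends 20
mip_level at 20 (size 1, align 1) → ends 21

20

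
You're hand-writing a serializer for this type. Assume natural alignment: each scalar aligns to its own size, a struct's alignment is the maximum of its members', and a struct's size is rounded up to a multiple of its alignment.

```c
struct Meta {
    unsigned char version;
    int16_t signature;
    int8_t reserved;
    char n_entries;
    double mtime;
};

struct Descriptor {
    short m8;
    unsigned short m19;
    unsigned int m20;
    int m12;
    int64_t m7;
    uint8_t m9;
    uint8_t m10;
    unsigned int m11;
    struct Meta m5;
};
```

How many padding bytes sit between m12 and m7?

4

Meta: version at 0 (size 1, align 1) → ends 1; pad 1 to align 2 for signature; signature at 2 (size 2, align 2) → ends 4; reserved at 4 (size 1, align 1) → ends 5; n_entries at 5 (size 1, align 1) → ends 6; pad 2 to align 8 for mtime; mtime at 8 (size 8, align 8) → ends 16; total 16 bytes, alignment 8
m8 at 0 (size 2, align 2) → ends 2
m19 at 2 (size 2, align 2) → ends 4
m20 at 4 (size 4, align 4) → ends 8
m12 at 8 (size 4, align 4) → ends 12
pad 4 to align 8 for m7
m7 at 16 (size 8, align 8) → ends 24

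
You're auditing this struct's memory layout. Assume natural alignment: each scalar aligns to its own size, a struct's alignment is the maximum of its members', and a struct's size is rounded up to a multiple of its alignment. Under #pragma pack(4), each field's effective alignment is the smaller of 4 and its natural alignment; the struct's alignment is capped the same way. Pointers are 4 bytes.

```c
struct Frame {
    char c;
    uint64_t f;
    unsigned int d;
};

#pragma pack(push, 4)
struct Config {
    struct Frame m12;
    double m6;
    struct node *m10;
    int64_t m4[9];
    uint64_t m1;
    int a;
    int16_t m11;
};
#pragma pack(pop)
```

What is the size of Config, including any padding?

124 bytes

Frame: 0..1  c  (1B, 1-aligned); 1..8  -- padding (7B); 8..16  f  (8B, 8-aligned); 16..20  d  (4B, 4-aligned); 20..24  -- tail padding (4B); sizeof = 24, alignof = 8
0..24  m12  (24B, 4-aligned)
24..32  m6  (8B, 4-aligned)
32..36  m10  (4B, 4-aligned)
36..108  m4  (72B, 4-aligned)
108..116  m1  (8B, 4-aligned)
116..120  a  (4B, 4-aligned)
120..122  m11  (2B, 2-aligned)
122..124  -- tail padding (2B)
sizeof = 124, alignof = 4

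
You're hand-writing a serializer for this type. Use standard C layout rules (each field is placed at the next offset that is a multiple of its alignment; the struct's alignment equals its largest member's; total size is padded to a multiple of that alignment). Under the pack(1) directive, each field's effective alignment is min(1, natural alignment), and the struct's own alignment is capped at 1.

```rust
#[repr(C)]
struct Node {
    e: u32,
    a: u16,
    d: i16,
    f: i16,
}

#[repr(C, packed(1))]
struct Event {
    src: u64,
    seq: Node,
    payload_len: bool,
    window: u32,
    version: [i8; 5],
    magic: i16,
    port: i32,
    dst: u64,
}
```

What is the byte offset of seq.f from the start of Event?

16

Node: 0..4  e  (4B, 4-aligned); 4..6  a  (2B, 2-aligned); 6..8  d  (2B, 2-aligned); 8..10  f  (2B, 2-aligned); 10..12  -- tail padding (2B); sizeof = 12, alignof = 4
0..8  src  (8B, 1-aligned)
8..20  seq  (12B, 1-aligned)
within Node: f at 8
8 + 8 = 16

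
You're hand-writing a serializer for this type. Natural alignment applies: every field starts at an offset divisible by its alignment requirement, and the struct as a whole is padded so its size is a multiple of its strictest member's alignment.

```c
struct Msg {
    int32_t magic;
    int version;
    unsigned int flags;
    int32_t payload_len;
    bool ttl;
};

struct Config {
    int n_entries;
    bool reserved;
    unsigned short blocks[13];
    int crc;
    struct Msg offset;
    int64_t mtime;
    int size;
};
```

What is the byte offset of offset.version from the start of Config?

Msg: 0..4  magic  (4B, 4-aligned); 4..8  version  (4B, 4-aligned); 8..12  flags  (4B, 4-aligned); 12..16  payload_len  (4B, 4-aligned); 16..17  ttl  (1B, 1-aligned); 17..20  -- tail padding (3B); sizeof = 20, alignof = 4
0..4  n_entries  (4B, 4-aligned)
4..5  reserved  (1B, 1-aligned)
5..6  -- padding (1B)
6..32  blocks  (26B, 2-aligned)
32..36  crc  (4B, 4-aligned)
36..56  offset  (20B, 4-aligned)
within Msg: version at 4
36 + 4 = 40

40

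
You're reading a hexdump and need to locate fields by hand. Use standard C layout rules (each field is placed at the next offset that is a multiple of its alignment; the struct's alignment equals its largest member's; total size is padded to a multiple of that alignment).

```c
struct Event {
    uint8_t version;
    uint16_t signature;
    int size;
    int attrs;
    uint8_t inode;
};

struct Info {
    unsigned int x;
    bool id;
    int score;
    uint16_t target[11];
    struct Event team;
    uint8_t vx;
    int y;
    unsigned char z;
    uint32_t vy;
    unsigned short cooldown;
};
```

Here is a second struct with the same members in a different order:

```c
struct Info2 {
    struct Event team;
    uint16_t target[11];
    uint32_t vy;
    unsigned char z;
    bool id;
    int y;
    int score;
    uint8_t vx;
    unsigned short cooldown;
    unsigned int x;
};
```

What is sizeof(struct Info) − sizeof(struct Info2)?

Event: @0: version [1B, align 1] → 1; +1 pad (align 2); @2: signature [2B, align 2] → 4; @4: size [4B, align 4] → 8; @8: attrs [4B, align 4] → 12; @12: inode [1B, align 1] → 13; +3 tail pad (align 4); size 16, align 4
@0: x [4B, align 4] → 4
@4: id [1B, align 1] → 5
+3 pad (align 4)
@8: score [4B, align 4] → 12
@12: target [22B, align 2] → 34
+2 pad (align 4)
@36: team [16B, align 4] → 52
@52: vx [1B, align 1] → 53
+3 pad (align 4)
@56: y [4B, align 4] → 60
@60: z [1B, align 1] → 61
+3 pad (align 4)
@64: vy [4B, align 4] → 68
@68: cooldown [2B, align 2] → 70
+2 tail pad (align 4)
size 72, align 4
— Info2 —
@0: team [16B, align 4] → 16
@16: target [22B, align 2] → 38
+2 pad (align 4)
@40: vy [4B, align 4] → 44
@44: z [1B, align 1] → 45
@45: id [1B, align 1] → 46
+2 pad (align 4)
@48: y [4B, align 4] → 52
@52: score [4B, align 4] → 56
@56: vx [1B, align 1] → 57
+1 pad (align 2)
@58: cooldown [2B, align 2] → 60
@60: x [4B, align 4] → 64
size 64, align 4
72 − 64 = 8

8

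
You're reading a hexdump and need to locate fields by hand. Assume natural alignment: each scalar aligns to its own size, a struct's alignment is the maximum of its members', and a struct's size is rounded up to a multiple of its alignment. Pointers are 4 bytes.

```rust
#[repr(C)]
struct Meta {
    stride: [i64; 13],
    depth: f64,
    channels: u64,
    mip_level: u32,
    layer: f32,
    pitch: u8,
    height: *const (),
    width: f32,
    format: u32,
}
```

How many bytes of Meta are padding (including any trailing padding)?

3

@0: stride [104B, align 8] → 104
@104: depth [8B, align 8] → 112
@112: channels [8B, align 8] → 120
@120: mip_level [4B, align 4] → 124
@124: layer [4B, align 4] → 128
@128: pitch [1B, align 1] → 129
+3 pad (align 4)
@132: height [4B, align 4] → 136
@136: width [4B, align 4] → 140
@140: format [4B, align 4] → 144
size 144, align 8
data bytes 141, size 144 → padding 3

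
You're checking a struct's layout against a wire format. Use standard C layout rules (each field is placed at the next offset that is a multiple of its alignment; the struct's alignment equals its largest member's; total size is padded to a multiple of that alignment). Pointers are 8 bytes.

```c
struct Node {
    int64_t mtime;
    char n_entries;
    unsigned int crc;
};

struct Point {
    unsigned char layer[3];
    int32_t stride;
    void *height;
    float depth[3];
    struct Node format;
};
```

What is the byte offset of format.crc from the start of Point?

Node: mtime at 0 (size 8, align 8) → ends 8; n_entries at 8 (size 1, align 1) → ends 9; pad 3 to align 4 for crc; crc at 12 (size 4, align 4) → ends 16; total 16 bytes, alignment 8
layer at 0 (size 3, align 1) → ends 3
pad 1 to align 4 for stride
stride at 4 (size 4, align 4) → ends 8
height at 8 (size 8, align 8) → ends 16
depth at 16 (size 12, align 4) → ends 28
pad 4 to align 8 for format
format at 32 (size 16, align 8) → ends 48
within Node: crc at 12
32 + 12 = 44

44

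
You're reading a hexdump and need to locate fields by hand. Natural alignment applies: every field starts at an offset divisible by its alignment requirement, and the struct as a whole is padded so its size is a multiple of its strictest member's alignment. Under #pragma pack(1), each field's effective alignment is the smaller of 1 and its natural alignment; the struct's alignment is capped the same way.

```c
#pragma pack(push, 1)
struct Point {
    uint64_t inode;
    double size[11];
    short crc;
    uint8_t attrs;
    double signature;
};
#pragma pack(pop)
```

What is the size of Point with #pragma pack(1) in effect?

@0: inode [8B, align 1] → 8
@8: size [88B, align 1] → 96
@96: crc [2B, align 1] → 98
@98: attrs [1B, align 1] → 99
@99: signature [8B, align 1] → 107
size 107, align 1

107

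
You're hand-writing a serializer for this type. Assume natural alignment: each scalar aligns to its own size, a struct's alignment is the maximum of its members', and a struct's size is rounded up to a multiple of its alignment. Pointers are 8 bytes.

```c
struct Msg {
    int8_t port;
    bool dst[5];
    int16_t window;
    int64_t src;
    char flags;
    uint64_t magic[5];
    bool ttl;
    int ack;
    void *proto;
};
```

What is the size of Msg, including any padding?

0..1  port  (1B, 1-aligned)
1..6  dst  (5B, 1-aligned)
6..8  window  (2B, 2-aligned)
8..16  src  (8B, 8-aligned)
16..17  flags  (1B, 1-aligned)
17..24  -- padding (7B)
24..64  magic  (40B, 8-aligned)
64..65  ttl  (1B, 1-aligned)
65..68  -- padding (3B)
68..72  ack  (4B, 4-aligned)
72..80  proto  (8B, 8-aligned)
sizeof = 80, alignof = 8

80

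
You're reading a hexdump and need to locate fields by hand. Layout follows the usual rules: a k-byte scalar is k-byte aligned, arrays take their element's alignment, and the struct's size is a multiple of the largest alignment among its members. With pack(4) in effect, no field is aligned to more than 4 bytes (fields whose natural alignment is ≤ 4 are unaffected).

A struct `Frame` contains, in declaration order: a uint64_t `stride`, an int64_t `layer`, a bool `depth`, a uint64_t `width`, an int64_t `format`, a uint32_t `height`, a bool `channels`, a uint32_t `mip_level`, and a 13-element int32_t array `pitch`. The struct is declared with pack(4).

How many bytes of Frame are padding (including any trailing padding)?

stride at 0 (size 8, align 4) → ends 8
layer at 8 (size 8, align 4) → ends 16
depth at 16 (size 1, align 1) → ends 17
pad 3 to align 4 for width
width at 20 (size 8, align 4) → ends 28
format at 28 (size 8, align 4) → ends 36
height at 36 (size 4, align 4) → ends 40
channels at 40 (size 1, align 1) → ends 41
pad 3 to align 4 for mip_level
mip_level at 44 (size 4, align 4) → ends 48
pitch at 48 (size 52, align 4) → ends 100
total 100 bytes, alignment 4
data bytes 94, size 100 → padding 6

6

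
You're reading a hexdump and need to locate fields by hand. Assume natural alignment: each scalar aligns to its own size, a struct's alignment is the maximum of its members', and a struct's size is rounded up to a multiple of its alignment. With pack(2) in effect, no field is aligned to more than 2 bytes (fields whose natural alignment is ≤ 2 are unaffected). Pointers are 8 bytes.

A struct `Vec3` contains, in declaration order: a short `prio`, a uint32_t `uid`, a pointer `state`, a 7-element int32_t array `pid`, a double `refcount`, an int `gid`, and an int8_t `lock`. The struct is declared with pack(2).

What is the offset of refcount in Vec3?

@0: prio [2B, align 2] → 2
@2: uid [4B, align 2] → 6
@6: state [8B, align 2] → 14
@14: pid [28B, align 2] → 42
@42: refcount [8B, align 2] → 50

42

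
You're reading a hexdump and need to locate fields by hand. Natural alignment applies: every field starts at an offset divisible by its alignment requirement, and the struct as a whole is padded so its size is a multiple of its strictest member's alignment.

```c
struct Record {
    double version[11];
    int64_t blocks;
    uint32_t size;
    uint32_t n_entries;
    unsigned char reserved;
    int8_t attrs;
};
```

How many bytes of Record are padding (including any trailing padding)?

6

version at 0 (size 88, align 8) → ends 88
blocks at 88 (size 8, align 8) → ends 96
size at 96 (size 4, align 4) → ends 100
n_entries at 100 (size 4, align 4) → ends 104
reserved at 104 (size 1, align 1) → ends 105
attrs at 105 (size 1, align 1) → ends 106
tail pad 6 to reach multiple of 8
total 112 bytes, alignment 8
data bytes 106, size 112 → padding 6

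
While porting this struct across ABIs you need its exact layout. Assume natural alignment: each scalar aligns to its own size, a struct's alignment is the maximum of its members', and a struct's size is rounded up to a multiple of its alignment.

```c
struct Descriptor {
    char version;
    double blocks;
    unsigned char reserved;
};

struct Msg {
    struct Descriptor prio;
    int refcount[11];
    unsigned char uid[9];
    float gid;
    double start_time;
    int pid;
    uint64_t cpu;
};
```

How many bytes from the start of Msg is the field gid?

80

Descriptor: 0..1  version  (1B, 1-aligned); 1..8  -- padding (7B); 8..16  blocks  (8B, 8-aligned); 16..17  reserved  (1B, 1-aligned); 17..24  -- tail padding (7B); sizeof = 24, alignof = 8
0..24  prio  (24B, 8-aligned)
24..68  refcount  (44B, 4-aligned)
68..77  uid  (9B, 1-aligned)
77..80  -- padding (3B)
80..84  gid  (4B, 4-aligned)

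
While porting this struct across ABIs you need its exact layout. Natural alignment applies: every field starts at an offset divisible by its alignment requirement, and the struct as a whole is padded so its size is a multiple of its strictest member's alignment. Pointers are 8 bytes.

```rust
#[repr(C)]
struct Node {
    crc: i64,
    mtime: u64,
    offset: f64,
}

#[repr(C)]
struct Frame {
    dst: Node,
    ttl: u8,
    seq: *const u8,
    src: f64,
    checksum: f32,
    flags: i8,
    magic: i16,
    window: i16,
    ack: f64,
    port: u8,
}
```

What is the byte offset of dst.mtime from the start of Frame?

Node: @0: crc [8B, align 8] → 8; @8: mtime [8B, align 8] → 16; @16: offset [8B, align 8] → 24; size 24, align 8
@0: dst [24B, align 8] → 24
within Node: mtime at 8
0 + 8 = 8

8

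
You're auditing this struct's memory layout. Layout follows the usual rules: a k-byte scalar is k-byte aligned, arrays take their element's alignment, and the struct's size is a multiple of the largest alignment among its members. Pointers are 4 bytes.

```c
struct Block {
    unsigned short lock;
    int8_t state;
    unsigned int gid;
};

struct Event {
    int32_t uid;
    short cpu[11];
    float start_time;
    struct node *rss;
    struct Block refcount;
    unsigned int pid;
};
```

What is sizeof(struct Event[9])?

432

Block: @0: lock [2B, align 2] → 2; @2: state [1B, align 1] → 3; +1 pad (align 4); @4: gid [4B, align 4] → 8; size 8, align 4
@0: uid [4B, align 4] → 4
@4: cpu [22B, align 2] → 26
+2 pad (align 4)
@28: start_time [4B, align 4] → 32
@32: rss [4B, align 4] → 36
@36: refcount [8B, align 4] → 44
@44: pid [4B, align 4] → 48
size 48, align 4
array of 9: 9 × 48 = 432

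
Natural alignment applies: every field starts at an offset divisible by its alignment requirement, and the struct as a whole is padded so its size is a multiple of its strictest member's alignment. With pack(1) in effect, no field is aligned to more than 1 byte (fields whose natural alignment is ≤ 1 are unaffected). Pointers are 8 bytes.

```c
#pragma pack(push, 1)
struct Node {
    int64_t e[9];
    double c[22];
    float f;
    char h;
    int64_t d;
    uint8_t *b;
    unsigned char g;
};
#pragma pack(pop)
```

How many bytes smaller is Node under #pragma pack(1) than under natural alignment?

10

natural layout:
  @0: e [72B, align 8] → 72
  @72: c [176B, align 8] → 248
  @248: f [4B, align 4] → 252
  @252: h [1B, align 1] → 253
  +3 pad (align 8)
  @256: d [8B, align 8] → 264
  @264: b [8B, align 8] → 272
  @272: g [1B, align 1] → 273
  +7 tail pad (align 8)
  size 280, align 8
packed(1) layout:
  @0: e [72B, align 1] → 72
  @72: c [176B, align 1] → 248
  @248: f [4B, align 1] → 252
  @252: h [1B, align 1] → 253
  @253: d [8B, align 1] → 261
  @261: b [8B, align 1] → 269
  @269: g [1B, align 1] → 270
  size 270, align 1
280 − 270 = 10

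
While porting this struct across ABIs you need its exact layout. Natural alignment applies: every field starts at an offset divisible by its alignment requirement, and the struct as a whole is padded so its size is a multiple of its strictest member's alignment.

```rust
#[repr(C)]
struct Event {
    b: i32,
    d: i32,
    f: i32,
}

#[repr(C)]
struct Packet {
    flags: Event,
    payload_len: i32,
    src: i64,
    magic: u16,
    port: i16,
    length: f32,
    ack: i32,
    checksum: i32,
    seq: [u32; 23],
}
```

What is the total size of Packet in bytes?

Event: @0: b [4B, align 4] → 4; @4: d [4B, align 4] → 8; @8: f [4B, align 4] → 12; size 12, align 4
@0: flags [12B, align 4] → 12
@12: payload_len [4B, align 4] → 16
@16: src [8B, align 8] → 24
@24: magic [2B, align 2] → 26
@26: port [2B, align 2] → 28
@28: length [4B, align 4] → 32
@32: ack [4B, align 4] → 36
@36: checksum [4B, align 4] → 40
@40: seq [92B, align 4] → 132
+4 tail pad (align 8)
size 136, align 8

136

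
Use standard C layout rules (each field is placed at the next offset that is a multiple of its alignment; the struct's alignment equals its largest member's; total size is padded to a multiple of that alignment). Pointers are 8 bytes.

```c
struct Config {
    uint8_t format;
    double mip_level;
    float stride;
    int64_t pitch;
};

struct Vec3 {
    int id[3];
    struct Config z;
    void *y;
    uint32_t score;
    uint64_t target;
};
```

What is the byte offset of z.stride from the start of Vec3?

32

Config: @0: format [1B, align 1] → 1; +7 pad (align 8); @8: mip_level [8B, align 8] → 16; @16: stride [4B, align 4] → 20; +4 pad (align 8); @24: pitch [8B, align 8] → 32; size 32, align 8
@0: id [12B, align 4] → 12
+4 pad (align 8)
@16: z [32B, align 8] → 48
within Config: stride at 16
16 + 16 = 32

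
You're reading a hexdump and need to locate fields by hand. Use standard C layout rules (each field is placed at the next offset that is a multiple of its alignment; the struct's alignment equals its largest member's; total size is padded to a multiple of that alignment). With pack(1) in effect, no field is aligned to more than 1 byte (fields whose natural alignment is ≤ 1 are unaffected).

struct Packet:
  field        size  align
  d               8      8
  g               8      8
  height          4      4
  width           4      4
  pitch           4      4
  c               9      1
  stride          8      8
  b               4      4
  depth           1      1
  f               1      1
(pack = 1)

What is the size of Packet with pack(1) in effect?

0..8  d  (8B, 1-aligned)
8..16  g  (8B, 1-aligned)
16..20  height  (4B, 1-aligned)
20..24  width  (4B, 1-aligned)
24..28  pitch  (4B, 1-aligned)
28..37  c  (9B, 1-aligned)
37..45  stride  (8B, 1-aligned)
45..49  b  (4B, 1-aligned)
49..50  depth  (1B, 1-aligned)
50..51  f  (1B, 1-aligned)
sizeof = 51, alignof = 1

51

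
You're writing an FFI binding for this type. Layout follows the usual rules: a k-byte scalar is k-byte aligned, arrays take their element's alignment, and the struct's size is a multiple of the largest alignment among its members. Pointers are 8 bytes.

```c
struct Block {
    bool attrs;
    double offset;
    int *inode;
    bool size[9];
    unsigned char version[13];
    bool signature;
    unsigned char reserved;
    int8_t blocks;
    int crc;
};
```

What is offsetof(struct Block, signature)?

0..1  attrs  (1B, 1-aligned)
1..8  -- padding (7B)
8..16  offset  (8B, 8-aligned)
16..24  inode  (8B, 8-aligned)
24..33  size  (9B, 1-aligned)
33..46  version  (13B, 1-aligned)
46..47  signature  (1B, 1-aligned)

46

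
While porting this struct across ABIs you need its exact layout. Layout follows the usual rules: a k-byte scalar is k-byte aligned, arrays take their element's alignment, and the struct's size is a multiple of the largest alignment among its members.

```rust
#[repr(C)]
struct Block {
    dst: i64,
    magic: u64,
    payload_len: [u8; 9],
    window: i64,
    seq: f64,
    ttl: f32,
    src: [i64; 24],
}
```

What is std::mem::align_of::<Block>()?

member alignments: dst=8, magic=8, payload_len=1, window=8, seq=8, ttl=4, src=8
max = 8

8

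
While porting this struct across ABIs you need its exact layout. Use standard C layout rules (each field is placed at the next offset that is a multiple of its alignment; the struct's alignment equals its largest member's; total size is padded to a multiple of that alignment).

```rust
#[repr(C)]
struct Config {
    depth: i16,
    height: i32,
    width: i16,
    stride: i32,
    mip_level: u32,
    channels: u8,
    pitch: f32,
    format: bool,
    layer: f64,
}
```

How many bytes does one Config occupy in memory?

0..2  depth  (2B, 2-aligned)
2..4  -- padding (2B)
4..8  height  (4B, 4-aligned)
8..10  width  (2B, 2-aligned)
10..12  -- padding (2B)
12..16  stride  (4B, 4-aligned)
16..20  mip_level  (4B, 4-aligned)
20..21  channels  (1B, 1-aligned)
21..24  -- padding (3B)
24..28  pitch  (4B, 4-aligned)
28..29  format  (1B, 1-aligned)
29..32  -- padding (3B)
32..40  layer  (8B, 8-aligned)
sizeof = 40, alignof = 8

40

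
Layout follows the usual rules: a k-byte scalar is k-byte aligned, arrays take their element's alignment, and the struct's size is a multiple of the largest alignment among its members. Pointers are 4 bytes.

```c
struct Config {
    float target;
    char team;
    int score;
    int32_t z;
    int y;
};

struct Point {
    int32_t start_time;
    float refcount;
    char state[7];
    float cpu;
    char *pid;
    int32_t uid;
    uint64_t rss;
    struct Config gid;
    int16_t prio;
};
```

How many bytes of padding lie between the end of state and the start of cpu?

1

Config: target at 0 (size 4, align 4) → ends 4; team at 4 (size 1, align 1) → ends 5; pad 3 to align 4 for score; score at 8 (size 4, align 4) → ends 12; z at 12 (size 4, align 4) → ends 16; y at 16 (size 4, align 4) → ends 20; total 20 bytes, alignment 4
start_time at 0 (size 4, align 4) → ends 4
refcount at 4 (size 4, align 4) → ends 8
state at 8 (size 7, align 1) → ends 15
pad 1 to align 4 for cpu
cpu at 16 (size 4, align 4) → ends 20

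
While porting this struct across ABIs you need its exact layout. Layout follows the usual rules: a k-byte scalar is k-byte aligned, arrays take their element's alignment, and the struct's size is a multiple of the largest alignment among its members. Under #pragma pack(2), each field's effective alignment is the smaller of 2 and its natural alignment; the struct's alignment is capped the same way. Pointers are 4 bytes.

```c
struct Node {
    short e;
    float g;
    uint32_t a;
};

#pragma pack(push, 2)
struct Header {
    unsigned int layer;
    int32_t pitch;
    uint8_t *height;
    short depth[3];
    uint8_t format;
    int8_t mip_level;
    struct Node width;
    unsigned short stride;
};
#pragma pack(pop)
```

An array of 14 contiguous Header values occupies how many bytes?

476

Node: e at 0 (size 2, align 2) → ends 2; pad 2 to align 4 for g; g at 4 (size 4, align 4) → ends 8; a at 8 (size 4, align 4) → ends 12; total 12 bytes, alignment 4
layer at 0 (size 4, align 2) → ends 4
pitch at 4 (size 4, align 2) → ends 8
height at 8 (size 4, align 2) → ends 12
depth at 12 (size 6, align 2) → ends 18
format at 18 (size 1, align 1) → ends 19
mip_level at 19 (size 1, align 1) → ends 20
width at 20 (size 12, align 2) → ends 32
stride at 32 (size 2, align 2) → ends 34
total 34 bytes, alignment 2
array of 14: 14 × 34 = 476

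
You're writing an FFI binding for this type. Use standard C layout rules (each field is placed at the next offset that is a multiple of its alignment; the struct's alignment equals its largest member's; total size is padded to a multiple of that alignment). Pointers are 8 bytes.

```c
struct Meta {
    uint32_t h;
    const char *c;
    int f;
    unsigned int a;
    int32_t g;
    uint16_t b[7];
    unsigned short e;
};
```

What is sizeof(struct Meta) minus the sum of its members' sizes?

@0: h [4B, align 4] → 4
+4 pad (align 8)
@8: c [8B, align 8] → 16
@16: f [4B, align 4] → 20
@20: a [4B, align 4] → 24
@24: g [4B, align 4] → 28
@28: b [14B, align 2] → 42
@42: e [2B, align 2] → 44
+4 tail pad (align 8)
size 48, align 8
data bytes 40, size 48 → padding 8

8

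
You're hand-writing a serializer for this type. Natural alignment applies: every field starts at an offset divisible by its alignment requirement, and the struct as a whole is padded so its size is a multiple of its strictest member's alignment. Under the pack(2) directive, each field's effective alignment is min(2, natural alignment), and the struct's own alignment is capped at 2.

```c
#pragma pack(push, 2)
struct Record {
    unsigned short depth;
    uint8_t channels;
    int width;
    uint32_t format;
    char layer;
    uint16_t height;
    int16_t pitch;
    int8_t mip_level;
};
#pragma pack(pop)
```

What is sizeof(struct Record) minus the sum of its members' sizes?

depth at 0 (size 2, align 2) → ends 2
channels at 2 (size 1, align 1) → ends 3
pad 1 to align 2 for width
width at 4 (size 4, align 2) → ends 8
format at 8 (size 4, align 2) → ends 12
layer at 12 (size 1, align 1) → ends 13
pad 1 to align 2 for height
height at 14 (size 2, align 2) → ends 16
pitch at 16 (size 2, align 2) → ends 18
mip_level at 18 (size 1, align 1) → ends 19
tail pad 1 to reach multiple of 2
total 20 bytes, alignment 2
data bytes 17, size 20 → padding 3

3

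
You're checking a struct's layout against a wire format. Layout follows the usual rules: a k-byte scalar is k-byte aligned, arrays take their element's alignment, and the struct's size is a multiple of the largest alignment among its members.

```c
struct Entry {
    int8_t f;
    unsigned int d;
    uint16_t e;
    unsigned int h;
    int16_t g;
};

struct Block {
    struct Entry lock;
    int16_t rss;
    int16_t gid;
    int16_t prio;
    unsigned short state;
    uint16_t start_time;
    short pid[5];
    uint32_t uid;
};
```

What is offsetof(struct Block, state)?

26

Entry: @0: f [1B, align 1] → 1; +3 pad (align 4); @4: d [4B, align 4] → 8; @8: e [2B, align 2] → 10; +2 pad (align 4); @12: h [4B, align 4] → 16; @16: g [2B, align 2] → 18; +2 tail pad (align 4); size 20, align 4
@0: lock [20B, align 4] → 20
@20: rss [2B, align 2] → 22
@22: gid [2B, align 2] → 24
@24: prio [2B, align 2] → 26
@26: state [2B, align 2] → 28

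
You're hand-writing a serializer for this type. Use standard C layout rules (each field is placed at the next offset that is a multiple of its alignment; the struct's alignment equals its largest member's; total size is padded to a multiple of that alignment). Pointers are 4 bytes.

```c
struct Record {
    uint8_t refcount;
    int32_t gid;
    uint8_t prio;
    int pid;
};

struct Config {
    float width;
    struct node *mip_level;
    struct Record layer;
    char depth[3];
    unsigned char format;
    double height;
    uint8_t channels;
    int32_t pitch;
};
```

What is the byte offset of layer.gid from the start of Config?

Record: refcount at 0 (size 1, align 1) → ends 1; pad 3 to align 4 for gid; gid at 4 (size 4, align 4) → ends 8; prio at 8 (size 1, align 1) → ends 9; pad 3 to align 4 for pid; pid at 12 (size 4, align 4) → ends 16; total 16 bytes, alignment 4
width at 0 (size 4, align 4) → ends 4
mip_level at 4 (size 4, align 4) → ends 8
layer at 8 (size 16, align 4) → ends 24
within Record: gid at 4
8 + 4 = 12

12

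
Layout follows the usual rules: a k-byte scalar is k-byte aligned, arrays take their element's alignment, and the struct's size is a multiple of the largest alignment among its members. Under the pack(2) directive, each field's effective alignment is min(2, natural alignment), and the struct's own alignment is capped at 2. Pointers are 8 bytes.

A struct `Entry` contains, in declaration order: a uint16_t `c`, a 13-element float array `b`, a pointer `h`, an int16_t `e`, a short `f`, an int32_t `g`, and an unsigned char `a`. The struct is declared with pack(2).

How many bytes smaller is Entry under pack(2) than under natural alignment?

natural layout:
  0..2  c  (2B, 2-aligned)
  2..4  -- padding (2B)
  4..56  b  (52B, 4-aligned)
  56..64  h  (8B, 8-aligned)
  64..66  e  (2B, 2-aligned)
  66..68  f  (2B, 2-aligned)
  68..72  g  (4B, 4-aligned)
  72..73  a  (1B, 1-aligned)
  73..80  -- tail padding (7B)
  sizeof = 80, alignof = 8
packed(2) layout:
  0..2  c  (2B, 2-aligned)
  2..54  b  (52B, 2-aligned)
  54..62  h  (8B, 2-aligned)
  62..64  e  (2B, 2-aligned)
  64..66  f  (2B, 2-aligned)
  66..70  g  (4B, 2-aligned)
  70..71  a  (1B, 1-aligned)
  71..72  -- tail padding (1B)
  sizeof = 72, alignof = 2
80 − 72 = 8

8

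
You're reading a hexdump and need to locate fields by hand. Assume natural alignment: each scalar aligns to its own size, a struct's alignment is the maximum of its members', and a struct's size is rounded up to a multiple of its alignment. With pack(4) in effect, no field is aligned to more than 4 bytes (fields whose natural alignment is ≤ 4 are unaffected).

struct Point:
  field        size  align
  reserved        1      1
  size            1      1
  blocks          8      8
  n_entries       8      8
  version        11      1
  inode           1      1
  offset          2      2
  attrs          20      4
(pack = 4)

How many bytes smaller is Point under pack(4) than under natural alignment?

8

natural layout:
  0..1  reserved  (1B, 1-aligned)
  1..2  size  (1B, 1-aligned)
  2..8  -- padding (6B)
  8..16  blocks  (8B, 8-aligned)
  16..24  n_entries  (8B, 8-aligned)
  24..35  version  (11B, 1-aligned)
  35..36  inode  (1B, 1-aligned)
  36..38  offset  (2B, 2-aligned)
  38..40  -- padding (2B)
  40..60  attrs  (20B, 4-aligned)
  60..64  -- tail padding (4B)
  sizeof = 64, alignof = 8
packed(4) layout:
  0..1  reserved  (1B, 1-aligned)
  1..2  size  (1B, 1-aligned)
  2..4  -- padding (2B)
  4..12  blocks  (8B, 4-aligned)
  12..20  n_entries  (8B, 4-aligned)
  20..31  version  (11B, 1-aligned)
  31..32  inode  (1B, 1-aligned)
  32..34  offset  (2B, 2-aligned)
  34..36  -- padding (2B)
  36..56  attrs  (20B, 4-aligned)
  sizeof = 56, alignof = 4
64 − 56 = 8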